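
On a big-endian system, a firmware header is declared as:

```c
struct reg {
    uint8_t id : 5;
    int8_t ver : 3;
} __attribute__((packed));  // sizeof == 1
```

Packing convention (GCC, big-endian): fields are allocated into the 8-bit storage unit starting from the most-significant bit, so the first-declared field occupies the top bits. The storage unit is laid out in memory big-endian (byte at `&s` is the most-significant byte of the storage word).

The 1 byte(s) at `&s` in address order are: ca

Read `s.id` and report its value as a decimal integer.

[0]=0xca (big-endian) → word 0xca
id:5 @ bit 3 → (0xca>>3)&0x1f = 0x19  ←
ver:3 @ bit 0 → (0xca>>0)&0x7 = 0x2

25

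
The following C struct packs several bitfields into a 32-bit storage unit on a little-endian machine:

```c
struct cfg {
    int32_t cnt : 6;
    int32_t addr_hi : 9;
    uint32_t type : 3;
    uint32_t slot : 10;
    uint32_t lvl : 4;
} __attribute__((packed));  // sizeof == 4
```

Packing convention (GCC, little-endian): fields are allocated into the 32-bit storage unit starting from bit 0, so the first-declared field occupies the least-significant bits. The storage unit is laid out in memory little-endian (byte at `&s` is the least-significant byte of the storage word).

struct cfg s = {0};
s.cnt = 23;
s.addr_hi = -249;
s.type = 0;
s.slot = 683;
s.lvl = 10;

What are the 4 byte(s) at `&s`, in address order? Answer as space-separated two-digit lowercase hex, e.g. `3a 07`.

d7 41 ac aa

cnt (6b) val=23 bits=0x17 at bit 0: 0x00000017
addr_hi (9b) val=-249 bits=0x107 at bit 6: 0x000041d7
type (3b) val=0 bits=0x0 at bit 15: 0x000041d7
slot (10b) val=683 bits=0x2ab at bit 18: 0x0aac41d7
lvl (4b) val=10 bits=0xa at bit 28: 0xaaac41d7
word = 0xaaac41d7 → little-endian bytes:
  [0]=0xd7  [1]=0x41  [2]=0xac  [3]=0xaa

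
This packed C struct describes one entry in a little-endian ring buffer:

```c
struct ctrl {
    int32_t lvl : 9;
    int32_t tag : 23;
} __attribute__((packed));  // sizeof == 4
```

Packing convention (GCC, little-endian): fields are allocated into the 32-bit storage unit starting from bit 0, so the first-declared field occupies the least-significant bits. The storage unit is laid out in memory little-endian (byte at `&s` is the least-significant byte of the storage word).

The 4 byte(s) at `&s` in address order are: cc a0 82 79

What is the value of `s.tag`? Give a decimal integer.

[0]=0xcc [1]=0xa0 [2]=0x82 [3]=0x79 (little-endian) → word 0x7982a0cc
lvl [0+:9] = (word>>0) & 0x1ff = 204
tag [9+:23] = (word>>9) & 0x7fffff = 3981648  ←
tag signed 23b, MSB=0: value = 3981648

3981648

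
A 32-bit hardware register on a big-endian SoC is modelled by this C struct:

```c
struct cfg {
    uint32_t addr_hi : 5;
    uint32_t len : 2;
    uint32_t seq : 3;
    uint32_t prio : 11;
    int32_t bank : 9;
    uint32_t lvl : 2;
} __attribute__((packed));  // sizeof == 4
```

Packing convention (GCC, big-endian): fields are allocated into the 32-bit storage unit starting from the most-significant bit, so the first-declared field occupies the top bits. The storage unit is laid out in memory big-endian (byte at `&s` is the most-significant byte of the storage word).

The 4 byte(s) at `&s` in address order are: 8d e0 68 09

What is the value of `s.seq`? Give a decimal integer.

[0]=0x8d [1]=0xe0 [2]=0x68 [3]=0x09 (big-endian) → word 0x8de06809
addr_hi [27+:5] = (word>>27) & 0x1f = 17
len [25+:2] = (word>>25) & 0x3 = 2
seq [22+:3] = (word>>22) & 0x7 = 7  ←
prio [11+:11] = (word>>11) & 0x7ff = 1037
bank [2+:9] = (word>>2) & 0x1ff = 2
lvl [0+:2] = (word>>0) & 0x3 = 1

7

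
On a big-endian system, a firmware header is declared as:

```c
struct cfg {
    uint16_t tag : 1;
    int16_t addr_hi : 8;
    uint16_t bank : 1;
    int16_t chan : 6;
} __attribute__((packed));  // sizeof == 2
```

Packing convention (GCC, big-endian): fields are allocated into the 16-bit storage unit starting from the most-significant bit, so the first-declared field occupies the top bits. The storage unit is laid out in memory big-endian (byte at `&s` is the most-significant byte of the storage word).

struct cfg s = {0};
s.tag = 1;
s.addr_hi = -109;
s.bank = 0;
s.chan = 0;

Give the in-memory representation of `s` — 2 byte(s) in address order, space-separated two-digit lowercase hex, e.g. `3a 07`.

c9 80

[15+:1] tag=1 & 0x1 = 0x1; word=0x8000
[7+:8] addr_hi=-109 & 0xff = 0x93; word=0xc980
[6+:1] bank=0 & 0x1 = 0x0; word=0xc980
[0+:6] chan=0 & 0x3f = 0x0; word=0xc980
word = 0xc980 → big-endian bytes:
  [0]=0xc9  [1]=0x80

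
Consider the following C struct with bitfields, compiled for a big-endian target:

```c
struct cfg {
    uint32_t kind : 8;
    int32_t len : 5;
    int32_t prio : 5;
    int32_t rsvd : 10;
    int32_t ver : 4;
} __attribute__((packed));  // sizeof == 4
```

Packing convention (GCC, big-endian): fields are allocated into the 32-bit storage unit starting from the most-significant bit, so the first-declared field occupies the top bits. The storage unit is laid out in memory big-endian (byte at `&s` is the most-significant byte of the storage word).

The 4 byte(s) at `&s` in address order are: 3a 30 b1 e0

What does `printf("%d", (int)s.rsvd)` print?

[0]=0x3a [1]=0x30 [2]=0xb1 [3]=0xe0 (big-endian) → word 0x3a30b1e0
kind [24+:8] = (word>>24) & 0xff = 58
len [19+:5] = (word>>19) & 0x1f = 6
prio [14+:5] = (word>>14) & 0x1f = 2
rsvd [4+:10] = (word>>4) & 0x3ff = 798  ←
ver [0+:4] = (word>>0) & 0xf = 0
rsvd signed 10b, MSB=1: 798 - 1024 = -226

-226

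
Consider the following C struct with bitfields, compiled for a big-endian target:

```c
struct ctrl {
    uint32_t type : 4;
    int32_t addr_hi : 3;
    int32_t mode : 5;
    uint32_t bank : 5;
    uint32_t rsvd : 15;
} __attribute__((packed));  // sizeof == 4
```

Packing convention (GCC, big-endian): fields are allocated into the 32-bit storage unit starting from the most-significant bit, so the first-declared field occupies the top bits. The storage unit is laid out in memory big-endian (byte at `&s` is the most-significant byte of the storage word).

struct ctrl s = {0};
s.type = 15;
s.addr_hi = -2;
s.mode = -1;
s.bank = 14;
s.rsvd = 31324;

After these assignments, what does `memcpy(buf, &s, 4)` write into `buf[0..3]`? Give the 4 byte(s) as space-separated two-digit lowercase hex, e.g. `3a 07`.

[28+:4] type=15 & 0xf = 0xf; word=0xf0000000
[25+:3] addr_hi=-2 & 0x7 = 0x6; word=0xfc000000
[20+:5] mode=-1 & 0x1f = 0x1f; word=0xfdf00000
[15+:5] bank=14 & 0x1f = 0xe; word=0xfdf70000
[0+:15] rsvd=31324 & 0x7fff = 0x7a5c; word=0xfdf77a5c
word = 0xfdf77a5c → big-endian bytes:
  [0]=0xfd  [1]=0xf7  [2]=0x7a  [3]=0x5c

fd f7 7a 5c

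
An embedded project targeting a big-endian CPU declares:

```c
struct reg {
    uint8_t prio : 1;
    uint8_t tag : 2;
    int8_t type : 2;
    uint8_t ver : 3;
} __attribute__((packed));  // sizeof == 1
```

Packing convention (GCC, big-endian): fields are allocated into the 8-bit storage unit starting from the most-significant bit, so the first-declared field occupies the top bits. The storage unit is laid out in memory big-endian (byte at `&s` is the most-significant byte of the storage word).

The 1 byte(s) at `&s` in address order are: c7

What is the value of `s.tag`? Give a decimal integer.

2

[0]=0xc7 (big-endian) → word 0xc7
prio [7+:1] = (word>>7) & 0x1 = 1
tag [5+:2] = (word>>5) & 0x3 = 2  ←
type [3+:2] = (word>>3) & 0x3 = 0
ver [0+:3] = (word>>0) & 0x7 = 7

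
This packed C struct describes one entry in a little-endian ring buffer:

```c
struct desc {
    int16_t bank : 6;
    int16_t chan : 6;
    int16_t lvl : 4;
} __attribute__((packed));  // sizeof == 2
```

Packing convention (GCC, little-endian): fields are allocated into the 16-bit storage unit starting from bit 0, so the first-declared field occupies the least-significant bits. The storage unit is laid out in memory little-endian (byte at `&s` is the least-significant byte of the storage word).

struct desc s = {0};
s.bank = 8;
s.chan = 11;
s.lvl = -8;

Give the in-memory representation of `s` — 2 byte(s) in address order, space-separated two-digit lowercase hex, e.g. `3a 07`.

bank (6b) val=8 bits=0x8 at bit 0: 0x0008
chan (6b) val=11 bits=0xb at bit 6: 0x02c8
lvl (4b) val=-8 bits=0x8 at bit 12: 0x82c8
word = 0x82c8 → little-endian bytes:
  [0]=0xc8  [1]=0x82

c8 82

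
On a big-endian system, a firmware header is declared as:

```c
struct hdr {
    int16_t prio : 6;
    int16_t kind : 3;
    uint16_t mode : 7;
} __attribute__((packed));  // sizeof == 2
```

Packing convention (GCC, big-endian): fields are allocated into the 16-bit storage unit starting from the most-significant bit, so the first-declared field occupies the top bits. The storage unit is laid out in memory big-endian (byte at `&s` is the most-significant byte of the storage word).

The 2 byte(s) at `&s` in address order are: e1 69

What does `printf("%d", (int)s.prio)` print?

[0]=0xe1 [1]=0x69 (big-endian) → word 0xe169
prio [10+:6] = (word>>10) & 0x3f = 56  ←
kind [7+:3] = (word>>7) & 0x7 = 2
mode [0+:7] = (word>>0) & 0x7f = 105
prio signed 6b, MSB=1: 56 - 64 = -8

-8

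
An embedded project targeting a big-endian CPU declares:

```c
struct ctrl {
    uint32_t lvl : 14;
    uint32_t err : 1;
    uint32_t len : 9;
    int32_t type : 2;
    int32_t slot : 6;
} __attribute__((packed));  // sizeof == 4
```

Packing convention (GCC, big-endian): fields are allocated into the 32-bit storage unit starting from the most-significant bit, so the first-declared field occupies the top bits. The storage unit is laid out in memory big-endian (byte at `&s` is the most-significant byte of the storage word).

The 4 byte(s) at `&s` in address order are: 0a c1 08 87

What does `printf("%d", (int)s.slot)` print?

[0]=0x0a [1]=0xc1 [2]=0x08 [3]=0x87 (big-endian) → word 0x0ac10887
lvl [18+:14] = (word>>18) & 0x3fff = 688
err [17+:1] = (word>>17) & 0x1 = 0
len [8+:9] = (word>>8) & 0x1ff = 264
type [6+:2] = (word>>6) & 0x3 = 2
slot [0+:6] = (word>>0) & 0x3f = 7  ←
slot signed 6b, MSB=0: value = 7

7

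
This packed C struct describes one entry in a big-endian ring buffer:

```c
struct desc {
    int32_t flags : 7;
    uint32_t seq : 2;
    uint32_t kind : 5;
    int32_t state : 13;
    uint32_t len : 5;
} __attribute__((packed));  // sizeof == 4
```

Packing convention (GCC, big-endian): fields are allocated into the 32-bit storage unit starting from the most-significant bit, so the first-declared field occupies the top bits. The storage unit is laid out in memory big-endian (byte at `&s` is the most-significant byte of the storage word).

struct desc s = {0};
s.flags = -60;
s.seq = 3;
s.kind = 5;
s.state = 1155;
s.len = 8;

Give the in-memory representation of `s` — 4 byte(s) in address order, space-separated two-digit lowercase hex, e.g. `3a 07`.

flags (7b) val=-60 bits=0x44 at bit 25: 0x88000000
seq (2b) val=3 bits=0x3 at bit 23: 0x89800000
kind (5b) val=5 bits=0x5 at bit 18: 0x89940000
state (13b) val=1155 bits=0x483 at bit 5: 0x89949060
len (5b) val=8 bits=0x8 at bit 0: 0x89949068
word = 0x89949068 → big-endian bytes:
  [0]=0x89  [1]=0x94  [2]=0x90  [3]=0x68

89 94 90 68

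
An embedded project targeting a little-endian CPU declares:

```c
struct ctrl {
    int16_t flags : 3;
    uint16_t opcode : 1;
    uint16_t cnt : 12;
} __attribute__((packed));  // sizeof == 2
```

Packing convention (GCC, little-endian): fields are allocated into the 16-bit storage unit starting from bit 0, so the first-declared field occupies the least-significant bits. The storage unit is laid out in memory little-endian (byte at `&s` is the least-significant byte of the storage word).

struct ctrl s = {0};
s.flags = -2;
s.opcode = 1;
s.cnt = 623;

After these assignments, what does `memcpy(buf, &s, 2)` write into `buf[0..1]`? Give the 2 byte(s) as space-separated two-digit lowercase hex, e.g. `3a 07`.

fe 26

[0+:3] flags=-2 & 0x7 = 0x6; word=0x0006
[3+:1] opcode=1 & 0x1 = 0x1; word=0x000e
[4+:12] cnt=623 & 0xfff = 0x26f; word=0x26fe
word = 0x26fe → little-endian bytes:
  [0]=0xfe  [1]=0x26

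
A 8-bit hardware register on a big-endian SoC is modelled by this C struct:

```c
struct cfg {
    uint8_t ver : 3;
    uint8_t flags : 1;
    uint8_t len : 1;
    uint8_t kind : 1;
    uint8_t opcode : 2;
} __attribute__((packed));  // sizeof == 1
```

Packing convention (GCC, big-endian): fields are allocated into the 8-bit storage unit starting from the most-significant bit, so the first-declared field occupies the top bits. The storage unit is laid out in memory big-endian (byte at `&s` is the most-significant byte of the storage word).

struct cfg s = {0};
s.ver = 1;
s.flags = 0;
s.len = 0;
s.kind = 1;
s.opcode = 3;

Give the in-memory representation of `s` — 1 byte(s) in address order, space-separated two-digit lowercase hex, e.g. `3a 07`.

[5+:3] ver=1 & 0x7 = 0x1; word=0x20
[4+:1] flags=0 & 0x1 = 0x0; word=0x20
[3+:1] len=0 & 0x1 = 0x0; word=0x20
[2+:1] kind=1 & 0x1 = 0x1; word=0x24
[0+:2] opcode=3 & 0x3 = 0x3; word=0x27
word = 0x27 → big-endian bytes:
  [0]=0x27

27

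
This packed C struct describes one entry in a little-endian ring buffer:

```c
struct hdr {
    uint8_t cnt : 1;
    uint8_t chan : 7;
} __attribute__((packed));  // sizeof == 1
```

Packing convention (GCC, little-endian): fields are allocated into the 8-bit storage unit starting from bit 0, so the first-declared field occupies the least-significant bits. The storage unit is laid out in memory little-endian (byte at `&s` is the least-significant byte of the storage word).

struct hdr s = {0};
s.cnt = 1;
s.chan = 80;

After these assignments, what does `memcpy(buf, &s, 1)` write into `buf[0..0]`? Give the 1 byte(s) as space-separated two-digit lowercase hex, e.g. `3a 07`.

a1

cnt (1b) val=1 bits=0x1 at bit 0: 0x01
chan (7b) val=80 bits=0x50 at bit 1: 0xa1
word = 0xa1 → little-endian bytes:
  [0]=0xa1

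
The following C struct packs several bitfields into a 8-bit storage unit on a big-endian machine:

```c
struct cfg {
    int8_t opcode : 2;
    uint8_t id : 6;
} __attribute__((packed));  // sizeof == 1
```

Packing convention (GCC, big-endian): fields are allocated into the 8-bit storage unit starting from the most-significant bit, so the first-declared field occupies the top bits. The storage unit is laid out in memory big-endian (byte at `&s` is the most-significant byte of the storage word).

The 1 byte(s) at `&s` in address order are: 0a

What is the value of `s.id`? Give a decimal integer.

10

[0]=0x0a (big-endian) → word 0x0a
opcode [6+:2] = (word>>6) & 0x3 = 0
id [0+:6] = (word>>0) & 0x3f = 10  ←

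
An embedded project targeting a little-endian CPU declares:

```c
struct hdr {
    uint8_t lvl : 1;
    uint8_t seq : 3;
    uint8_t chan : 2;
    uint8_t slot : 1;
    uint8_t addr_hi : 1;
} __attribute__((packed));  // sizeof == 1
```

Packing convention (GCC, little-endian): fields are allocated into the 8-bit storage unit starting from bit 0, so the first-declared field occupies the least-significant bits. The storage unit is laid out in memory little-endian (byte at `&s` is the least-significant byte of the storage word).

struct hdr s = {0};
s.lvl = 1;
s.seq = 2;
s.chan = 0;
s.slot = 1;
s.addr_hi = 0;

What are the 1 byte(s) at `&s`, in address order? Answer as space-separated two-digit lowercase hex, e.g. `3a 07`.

45

[0+:1] lvl=1 & 0x1 = 0x1; word=0x01
[1+:3] seq=2 & 0x7 = 0x2; word=0x05
[4+:2] chan=0 & 0x3 = 0x0; word=0x05
[6+:1] slot=1 & 0x1 = 0x1; word=0x45
[7+:1] addr_hi=0 & 0x1 = 0x0; word=0x45
word = 0x45 → little-endian bytes:
  [0]=0x45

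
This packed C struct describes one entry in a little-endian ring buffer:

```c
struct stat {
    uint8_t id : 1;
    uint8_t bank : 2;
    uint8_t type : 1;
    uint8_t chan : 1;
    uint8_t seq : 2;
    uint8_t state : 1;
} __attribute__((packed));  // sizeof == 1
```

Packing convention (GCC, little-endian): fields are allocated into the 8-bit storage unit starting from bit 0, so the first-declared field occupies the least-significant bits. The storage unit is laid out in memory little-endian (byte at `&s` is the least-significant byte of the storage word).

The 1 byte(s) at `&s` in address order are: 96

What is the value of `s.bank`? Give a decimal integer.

[0]=0x96 (little-endian) → word 0x96
id:1 @ bit 0 → (0x96>>0)&0x1 = 0x0
bank:2 @ bit 1 → (0x96>>1)&0x3 = 0x3  ←
type:1 @ bit 3 → (0x96>>3)&0x1 = 0x0
chan:1 @ bit 4 → (0x96>>4)&0x1 = 0x1
seq:2 @ bit 5 → (0x96>>5)&0x3 = 0x0
state:1 @ bit 7 → (0x96>>7)&0x1 = 0x1

3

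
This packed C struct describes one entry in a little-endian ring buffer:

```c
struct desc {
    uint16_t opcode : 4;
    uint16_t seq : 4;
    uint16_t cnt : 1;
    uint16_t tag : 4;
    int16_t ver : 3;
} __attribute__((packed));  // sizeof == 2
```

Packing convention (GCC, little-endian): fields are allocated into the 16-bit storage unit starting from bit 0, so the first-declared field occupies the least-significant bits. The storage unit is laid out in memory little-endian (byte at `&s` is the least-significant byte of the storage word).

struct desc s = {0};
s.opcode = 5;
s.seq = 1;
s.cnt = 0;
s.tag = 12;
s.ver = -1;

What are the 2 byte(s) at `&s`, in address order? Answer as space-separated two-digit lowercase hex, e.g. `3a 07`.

15 f8

opcode:4 = 5 → 0x5 << 0 → word 0x0005
seq:4 = 1 → 0x1 << 4 → word 0x0015
cnt:1 = 0 → 0x0 << 8 → word 0x0015
tag:4 = 12 → 0xc << 9 → word 0x1815
ver:3 = -1 → 0x7 << 13 → word 0xf815
word = 0xf815 → little-endian bytes:
  [0]=0x15  [1]=0xf8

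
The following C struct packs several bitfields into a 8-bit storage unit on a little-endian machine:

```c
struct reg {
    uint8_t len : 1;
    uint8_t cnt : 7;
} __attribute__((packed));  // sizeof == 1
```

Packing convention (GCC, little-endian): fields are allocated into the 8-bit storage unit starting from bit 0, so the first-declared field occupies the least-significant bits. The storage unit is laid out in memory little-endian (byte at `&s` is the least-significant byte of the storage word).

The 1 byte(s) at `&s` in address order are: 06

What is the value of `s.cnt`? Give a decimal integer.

3

[0]=0x06 (little-endian) → word 0x06
len:1 @ bit 0 → (0x06>>0)&0x1 = 0x0
cnt:7 @ bit 1 → (0x06>>1)&0x7f = 0x3  ←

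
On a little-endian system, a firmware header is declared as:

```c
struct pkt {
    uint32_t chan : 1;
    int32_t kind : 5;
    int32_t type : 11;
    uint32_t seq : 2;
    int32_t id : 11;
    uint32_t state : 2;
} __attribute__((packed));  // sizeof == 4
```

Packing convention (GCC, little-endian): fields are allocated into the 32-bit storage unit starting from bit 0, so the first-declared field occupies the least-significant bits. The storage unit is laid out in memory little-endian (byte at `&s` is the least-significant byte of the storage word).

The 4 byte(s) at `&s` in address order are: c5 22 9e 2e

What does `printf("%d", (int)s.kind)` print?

2

[0]=0xc5 [1]=0x22 [2]=0x9e [3]=0x2e (little-endian) → word 0x2e9e22c5
chan [0+:1] = (word>>0) & 0x1 = 1
kind [1+:5] = (word>>1) & 0x1f = 2  ←
type [6+:11] = (word>>6) & 0x7ff = 139
seq [17+:2] = (word>>17) & 0x3 = 3
id [19+:11] = (word>>19) & 0x7ff = 1491
state [30+:2] = (word>>30) & 0x3 = 0
kind signed 5b, MSB=0: value = 2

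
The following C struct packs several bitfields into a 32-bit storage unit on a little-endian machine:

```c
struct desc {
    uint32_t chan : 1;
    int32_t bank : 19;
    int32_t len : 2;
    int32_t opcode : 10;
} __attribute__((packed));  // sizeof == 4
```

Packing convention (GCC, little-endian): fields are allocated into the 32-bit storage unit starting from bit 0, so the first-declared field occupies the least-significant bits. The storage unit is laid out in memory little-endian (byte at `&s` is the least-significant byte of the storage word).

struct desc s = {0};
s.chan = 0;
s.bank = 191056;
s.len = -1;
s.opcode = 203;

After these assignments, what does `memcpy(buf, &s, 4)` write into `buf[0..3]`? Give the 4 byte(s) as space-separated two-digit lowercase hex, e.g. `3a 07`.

chan:1 = 0 → 0x0 << 0 → word 0x00000000
bank:19 = 191056 → 0x2ea50 << 1 → word 0x0005d4a0
len:2 = -1 → 0x3 << 20 → word 0x0035d4a0
opcode:10 = 203 → 0xcb << 22 → word 0x32f5d4a0
word = 0x32f5d4a0 → little-endian bytes:
  [0]=0xa0  [1]=0xd4  [2]=0xf5  [3]=0x32

a0 d4 f5 32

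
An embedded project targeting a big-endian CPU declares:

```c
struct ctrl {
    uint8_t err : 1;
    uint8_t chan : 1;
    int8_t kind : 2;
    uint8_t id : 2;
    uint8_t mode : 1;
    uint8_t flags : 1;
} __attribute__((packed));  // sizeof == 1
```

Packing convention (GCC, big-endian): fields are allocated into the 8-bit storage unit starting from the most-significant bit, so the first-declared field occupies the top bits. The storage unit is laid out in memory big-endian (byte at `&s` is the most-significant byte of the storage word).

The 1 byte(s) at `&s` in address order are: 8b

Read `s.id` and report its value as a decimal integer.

[0]=0x8b (big-endian) → word 0x8b
err:1 @ bit 7 → (0x8b>>7)&0x1 = 0x1
chan:1 @ bit 6 → (0x8b>>6)&0x1 = 0x0
kind:2 @ bit 4 → (0x8b>>4)&0x3 = 0x0
id:2 @ bit 2 → (0x8b>>2)&0x3 = 0x2  ←
mode:1 @ bit 1 → (0x8b>>1)&0x1 = 0x1
flags:1 @ bit 0 → (0x8b>>0)&0x1 = 0x1

2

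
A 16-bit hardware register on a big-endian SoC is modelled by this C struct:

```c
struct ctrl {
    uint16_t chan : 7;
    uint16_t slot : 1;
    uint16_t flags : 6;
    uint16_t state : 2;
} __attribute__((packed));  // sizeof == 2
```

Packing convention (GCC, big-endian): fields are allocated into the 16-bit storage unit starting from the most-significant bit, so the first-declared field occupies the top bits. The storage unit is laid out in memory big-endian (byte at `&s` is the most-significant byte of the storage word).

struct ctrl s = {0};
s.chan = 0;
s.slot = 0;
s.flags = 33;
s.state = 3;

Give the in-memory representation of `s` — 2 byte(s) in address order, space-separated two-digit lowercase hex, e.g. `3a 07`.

00 87

chan:7 = 0 → 0x0 << 9 → word 0x0000
slot:1 = 0 → 0x0 << 8 → word 0x0000
flags:6 = 33 → 0x21 << 2 → word 0x0084
state:2 = 3 → 0x3 << 0 → word 0x0087
word = 0x0087 → big-endian bytes:
  [0]=0x00  [1]=0x87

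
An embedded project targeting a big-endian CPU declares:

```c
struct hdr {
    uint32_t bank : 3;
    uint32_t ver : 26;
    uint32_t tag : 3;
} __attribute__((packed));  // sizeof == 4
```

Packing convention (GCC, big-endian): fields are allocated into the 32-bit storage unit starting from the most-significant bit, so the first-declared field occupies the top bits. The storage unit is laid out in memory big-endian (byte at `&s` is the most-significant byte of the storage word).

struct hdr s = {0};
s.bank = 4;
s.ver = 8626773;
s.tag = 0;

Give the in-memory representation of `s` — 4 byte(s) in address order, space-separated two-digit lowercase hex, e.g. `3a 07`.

[29+:3] bank=4 & 0x7 = 0x4; word=0x80000000
[3+:26] ver=8626773 & 0x3ffffff = 0x83a255; word=0x841d12a8
[0+:3] tag=0 & 0x7 = 0x0; word=0x841d12a8
word = 0x841d12a8 → big-endian bytes:
  [0]=0x84  [1]=0x1d  [2]=0x12  [3]=0xa8

84 1d 12 a8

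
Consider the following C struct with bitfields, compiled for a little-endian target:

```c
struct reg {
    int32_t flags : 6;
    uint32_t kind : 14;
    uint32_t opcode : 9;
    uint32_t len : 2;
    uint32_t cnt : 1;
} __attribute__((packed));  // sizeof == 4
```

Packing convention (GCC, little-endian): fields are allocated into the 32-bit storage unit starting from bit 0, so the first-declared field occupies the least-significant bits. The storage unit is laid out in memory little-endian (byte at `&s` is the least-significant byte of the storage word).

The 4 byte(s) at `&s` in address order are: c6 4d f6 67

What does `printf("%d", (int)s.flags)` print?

6

[0]=0xc6 [1]=0x4d [2]=0xf6 [3]=0x67 (little-endian) → word 0x67f64dc6
flags [0+:6] = (word>>0) & 0x3f = 6  ←
kind [6+:14] = (word>>6) & 0x3fff = 6455
opcode [20+:9] = (word>>20) & 0x1ff = 127
len [29+:2] = (word>>29) & 0x3 = 3
cnt [31+:1] = (word>>31) & 0x1 = 0
flags signed 6b, MSB=0: value = 6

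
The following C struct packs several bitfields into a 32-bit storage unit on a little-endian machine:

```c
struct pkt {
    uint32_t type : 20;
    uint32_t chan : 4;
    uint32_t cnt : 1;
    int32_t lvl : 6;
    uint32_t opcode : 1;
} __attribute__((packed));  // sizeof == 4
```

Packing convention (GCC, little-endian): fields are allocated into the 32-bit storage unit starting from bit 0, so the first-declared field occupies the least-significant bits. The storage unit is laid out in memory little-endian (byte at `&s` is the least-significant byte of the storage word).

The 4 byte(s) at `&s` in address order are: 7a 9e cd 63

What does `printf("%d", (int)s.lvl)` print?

-15

[0]=0x7a [1]=0x9e [2]=0xcd [3]=0x63 (little-endian) → word 0x63cd9e7a
type:20 @ bit 0 → (0x63cd9e7a>>0)&0xfffff = 0xd9e7a
chan:4 @ bit 20 → (0x63cd9e7a>>20)&0xf = 0xc
cnt:1 @ bit 24 → (0x63cd9e7a>>24)&0x1 = 0x1
lvl:6 @ bit 25 → (0x63cd9e7a>>25)&0x3f = 0x31  ←
opcode:1 @ bit 31 → (0x63cd9e7a>>31)&0x1 = 0x0
lvl signed 6b, MSB=1: 49 - 64 = -15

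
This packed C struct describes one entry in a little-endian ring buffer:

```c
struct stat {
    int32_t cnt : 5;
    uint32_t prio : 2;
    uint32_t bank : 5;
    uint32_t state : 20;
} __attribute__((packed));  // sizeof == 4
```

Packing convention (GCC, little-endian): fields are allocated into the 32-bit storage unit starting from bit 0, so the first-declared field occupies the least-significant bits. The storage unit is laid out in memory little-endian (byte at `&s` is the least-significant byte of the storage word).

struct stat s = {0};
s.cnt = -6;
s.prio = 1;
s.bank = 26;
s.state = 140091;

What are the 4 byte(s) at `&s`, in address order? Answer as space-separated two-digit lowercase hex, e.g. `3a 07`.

3a bd 33 22

cnt:5 = -6 → 0x1a << 0 → word 0x0000001a
prio:2 = 1 → 0x1 << 5 → word 0x0000003a
bank:5 = 26 → 0x1a << 7 → word 0x00000d3a
state:20 = 140091 → 0x2233b << 12 → word 0x2233bd3a
word = 0x2233bd3a → little-endian bytes:
  [0]=0x3a  [1]=0xbd  [2]=0x33  [3]=0x22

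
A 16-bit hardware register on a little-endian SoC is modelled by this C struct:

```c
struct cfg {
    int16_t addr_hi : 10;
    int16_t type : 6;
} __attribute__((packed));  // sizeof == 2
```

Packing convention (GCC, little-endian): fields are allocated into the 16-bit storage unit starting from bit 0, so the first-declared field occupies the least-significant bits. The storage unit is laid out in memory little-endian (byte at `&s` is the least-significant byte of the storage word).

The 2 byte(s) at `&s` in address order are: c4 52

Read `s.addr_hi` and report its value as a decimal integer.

[0]=0xc4 [1]=0x52 (little-endian) → word 0x52c4
addr_hi [0+:10] = (word>>0) & 0x3ff = 708  ←
type [10+:6] = (word>>10) & 0x3f = 20
addr_hi signed 10b, MSB=1: 708 - 1024 = -316

-316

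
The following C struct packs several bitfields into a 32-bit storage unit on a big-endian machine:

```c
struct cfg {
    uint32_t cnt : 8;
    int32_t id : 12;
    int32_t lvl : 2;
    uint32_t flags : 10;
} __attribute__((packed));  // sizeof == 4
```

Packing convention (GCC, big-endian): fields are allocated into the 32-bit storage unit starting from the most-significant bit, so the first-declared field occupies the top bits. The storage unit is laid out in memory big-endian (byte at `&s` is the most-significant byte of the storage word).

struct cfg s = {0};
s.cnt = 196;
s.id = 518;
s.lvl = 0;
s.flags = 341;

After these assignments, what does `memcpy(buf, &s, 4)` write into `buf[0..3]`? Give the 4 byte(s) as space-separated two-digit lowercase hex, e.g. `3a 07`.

[24+:8] cnt=196 & 0xff = 0xc4; word=0xc4000000
[12+:12] id=518 & 0xfff = 0x206; word=0xc4206000
[10+:2] lvl=0 & 0x3 = 0x0; word=0xc4206000
[0+:10] flags=341 & 0x3ff = 0x155; word=0xc4206155
word = 0xc4206155 → big-endian bytes:
  [0]=0xc4  [1]=0x20  [2]=0x61  [3]=0x55

c4 20 61 55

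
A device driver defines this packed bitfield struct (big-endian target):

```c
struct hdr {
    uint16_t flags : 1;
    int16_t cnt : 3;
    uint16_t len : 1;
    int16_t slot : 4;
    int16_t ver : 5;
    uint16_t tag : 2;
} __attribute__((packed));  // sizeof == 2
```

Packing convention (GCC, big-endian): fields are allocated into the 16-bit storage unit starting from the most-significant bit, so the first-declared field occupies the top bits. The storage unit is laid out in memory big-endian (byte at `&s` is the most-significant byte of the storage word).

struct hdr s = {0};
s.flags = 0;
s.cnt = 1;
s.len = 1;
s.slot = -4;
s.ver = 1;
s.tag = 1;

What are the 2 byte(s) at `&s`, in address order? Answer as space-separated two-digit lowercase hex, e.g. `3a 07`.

flags:1 = 0 → 0x0 << 15 → word 0x0000
cnt:3 = 1 → 0x1 << 12 → word 0x1000
len:1 = 1 → 0x1 << 11 → word 0x1800
slot:4 = -4 → 0xc << 7 → word 0x1e00
ver:5 = 1 → 0x1 << 2 → word 0x1e04
tag:2 = 1 → 0x1 << 0 → word 0x1e05
word = 0x1e05 → big-endian bytes:
  [0]=0x1e  [1]=0x05

1e 05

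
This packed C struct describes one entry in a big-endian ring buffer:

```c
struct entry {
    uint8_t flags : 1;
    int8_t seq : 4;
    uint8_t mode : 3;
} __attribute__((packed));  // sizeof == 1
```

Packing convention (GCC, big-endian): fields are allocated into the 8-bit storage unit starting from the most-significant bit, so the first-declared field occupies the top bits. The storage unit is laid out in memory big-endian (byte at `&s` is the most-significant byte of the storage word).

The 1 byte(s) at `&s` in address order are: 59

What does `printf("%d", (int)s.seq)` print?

-5

[0]=0x59 (big-endian) → word 0x59
flags:1 @ bit 7 → (0x59>>7)&0x1 = 0x0
seq:4 @ bit 3 → (0x59>>3)&0xf = 0xb  ←
mode:3 @ bit 0 → (0x59>>0)&0x7 = 0x1
seq signed 4b, MSB=1: 11 - 16 = -5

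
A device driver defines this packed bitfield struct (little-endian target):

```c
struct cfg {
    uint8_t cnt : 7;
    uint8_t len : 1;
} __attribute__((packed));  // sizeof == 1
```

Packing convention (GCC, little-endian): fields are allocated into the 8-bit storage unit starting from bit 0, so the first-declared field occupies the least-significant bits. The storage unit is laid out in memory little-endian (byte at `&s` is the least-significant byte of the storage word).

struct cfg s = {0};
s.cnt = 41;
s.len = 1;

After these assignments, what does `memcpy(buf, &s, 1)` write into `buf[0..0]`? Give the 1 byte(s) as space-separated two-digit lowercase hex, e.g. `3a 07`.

a9

[0+:7] cnt=41 & 0x7f = 0x29; word=0x29
[7+:1] len=1 & 0x1 = 0x1; word=0xa9
word = 0xa9 → little-endian bytes:
  [0]=0xa9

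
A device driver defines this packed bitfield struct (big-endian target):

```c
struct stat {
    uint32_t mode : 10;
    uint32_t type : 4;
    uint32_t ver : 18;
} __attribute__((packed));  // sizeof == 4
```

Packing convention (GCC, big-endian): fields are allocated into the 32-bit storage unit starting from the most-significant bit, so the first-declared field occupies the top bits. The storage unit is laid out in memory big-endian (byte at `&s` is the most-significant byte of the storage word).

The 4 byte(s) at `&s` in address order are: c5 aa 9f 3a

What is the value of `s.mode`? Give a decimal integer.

790

[0]=0xc5 [1]=0xaa [2]=0x9f [3]=0x3a (big-endian) → word 0xc5aa9f3a
mode [22+:10] = (word>>22) & 0x3ff = 790  ←
type [18+:4] = (word>>18) & 0xf = 10
ver [0+:18] = (word>>0) & 0x3ffff = 171834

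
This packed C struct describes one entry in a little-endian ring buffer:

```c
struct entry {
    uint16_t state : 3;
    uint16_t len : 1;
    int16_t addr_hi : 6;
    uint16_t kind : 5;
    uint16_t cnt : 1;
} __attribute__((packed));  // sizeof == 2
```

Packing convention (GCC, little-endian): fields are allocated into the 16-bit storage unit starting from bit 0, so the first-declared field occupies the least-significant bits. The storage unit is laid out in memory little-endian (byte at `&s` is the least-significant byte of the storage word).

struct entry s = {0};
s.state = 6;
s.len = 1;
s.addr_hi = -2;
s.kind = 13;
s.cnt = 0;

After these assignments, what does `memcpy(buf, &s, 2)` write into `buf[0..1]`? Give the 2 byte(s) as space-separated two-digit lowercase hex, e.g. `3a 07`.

[0+:3] state=6 & 0x7 = 0x6; word=0x0006
[3+:1] len=1 & 0x1 = 0x1; word=0x000e
[4+:6] addr_hi=-2 & 0x3f = 0x3e; word=0x03ee
[10+:5] kind=13 & 0x1f = 0xd; word=0x37ee
[15+:1] cnt=0 & 0x1 = 0x0; word=0x37ee
word = 0x37ee → little-endian bytes:
  [0]=0xee  [1]=0x37

ee 37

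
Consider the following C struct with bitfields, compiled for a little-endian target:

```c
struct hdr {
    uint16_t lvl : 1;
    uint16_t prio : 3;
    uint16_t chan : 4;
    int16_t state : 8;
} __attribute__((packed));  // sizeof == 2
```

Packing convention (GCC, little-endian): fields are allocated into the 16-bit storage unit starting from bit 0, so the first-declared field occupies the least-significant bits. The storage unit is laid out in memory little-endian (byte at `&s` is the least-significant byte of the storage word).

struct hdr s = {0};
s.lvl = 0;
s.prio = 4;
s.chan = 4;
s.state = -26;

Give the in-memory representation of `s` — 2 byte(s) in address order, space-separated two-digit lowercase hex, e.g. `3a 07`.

48 e6

[0+:1] lvl=0 & 0x1 = 0x0; word=0x0000
[1+:3] prio=4 & 0x7 = 0x4; word=0x0008
[4+:4] chan=4 & 0xf = 0x4; word=0x0048
[8+:8] state=-26 & 0xff = 0xe6; word=0xe648
word = 0xe648 → little-endian bytes:
  [0]=0x48  [1]=0xe6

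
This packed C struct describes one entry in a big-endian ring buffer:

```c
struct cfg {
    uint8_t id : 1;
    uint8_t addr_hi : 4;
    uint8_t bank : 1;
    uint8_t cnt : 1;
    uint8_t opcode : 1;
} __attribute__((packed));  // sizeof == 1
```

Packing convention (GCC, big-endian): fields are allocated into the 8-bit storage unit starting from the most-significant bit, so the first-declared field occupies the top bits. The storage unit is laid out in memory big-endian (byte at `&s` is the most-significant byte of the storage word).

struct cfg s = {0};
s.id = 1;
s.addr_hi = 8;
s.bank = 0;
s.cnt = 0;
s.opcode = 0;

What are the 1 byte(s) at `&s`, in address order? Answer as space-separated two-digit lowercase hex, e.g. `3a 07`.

c0

id (1b) val=1 bits=0x1 at bit 7: 0x80
addr_hi (4b) val=8 bits=0x8 at bit 3: 0xc0
bank (1b) val=0 bits=0x0 at bit 2: 0xc0
cnt (1b) val=0 bits=0x0 at bit 1: 0xc0
opcode (1b) val=0 bits=0x0 at bit 0: 0xc0
word = 0xc0 → big-endian bytes:
  [0]=0xc0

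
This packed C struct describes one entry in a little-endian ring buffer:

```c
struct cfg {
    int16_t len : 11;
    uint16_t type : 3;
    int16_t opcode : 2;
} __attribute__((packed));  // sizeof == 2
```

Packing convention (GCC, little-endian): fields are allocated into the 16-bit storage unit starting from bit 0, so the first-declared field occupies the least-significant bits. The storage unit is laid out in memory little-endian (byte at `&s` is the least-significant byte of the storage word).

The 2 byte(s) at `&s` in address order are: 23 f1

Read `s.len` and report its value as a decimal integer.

[0]=0x23 [1]=0xf1 (little-endian) → word 0xf123
len [0+:11] = (word>>0) & 0x7ff = 291  ←
type [11+:3] = (word>>11) & 0x7 = 6
opcode [14+:2] = (word>>14) & 0x3 = 3
len signed 11b, MSB=0: value = 291

291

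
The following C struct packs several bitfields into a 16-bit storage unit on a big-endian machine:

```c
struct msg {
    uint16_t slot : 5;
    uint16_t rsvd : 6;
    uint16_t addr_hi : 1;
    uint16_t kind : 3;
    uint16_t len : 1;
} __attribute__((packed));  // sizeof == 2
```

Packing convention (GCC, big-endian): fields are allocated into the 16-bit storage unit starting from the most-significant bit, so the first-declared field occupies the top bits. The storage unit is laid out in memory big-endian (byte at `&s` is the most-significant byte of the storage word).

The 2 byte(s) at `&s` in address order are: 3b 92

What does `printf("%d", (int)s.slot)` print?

[0]=0x3b [1]=0x92 (big-endian) → word 0x3b92
slot:5 @ bit 11 → (0x3b92>>11)&0x1f = 0x7  ←
rsvd:6 @ bit 5 → (0x3b92>>5)&0x3f = 0x1c
addr_hi:1 @ bit 4 → (0x3b92>>4)&0x1 = 0x1
kind:3 @ bit 1 → (0x3b92>>1)&0x7 = 0x1
len:1 @ bit 0 → (0x3b92>>0)&0x1 = 0x0

7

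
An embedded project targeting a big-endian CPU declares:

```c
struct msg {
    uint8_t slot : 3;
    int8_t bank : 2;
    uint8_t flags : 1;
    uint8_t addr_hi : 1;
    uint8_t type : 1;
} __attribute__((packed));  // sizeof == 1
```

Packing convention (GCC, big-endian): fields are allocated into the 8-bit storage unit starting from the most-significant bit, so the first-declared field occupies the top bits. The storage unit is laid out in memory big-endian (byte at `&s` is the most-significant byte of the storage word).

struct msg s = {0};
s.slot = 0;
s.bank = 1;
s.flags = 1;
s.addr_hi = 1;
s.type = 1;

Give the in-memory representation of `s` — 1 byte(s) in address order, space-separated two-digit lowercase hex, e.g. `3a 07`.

[5+:3] slot=0 & 0x7 = 0x0; word=0x00
[3+:2] bank=1 & 0x3 = 0x1; word=0x08
[2+:1] flags=1 & 0x1 = 0x1; word=0x0c
[1+:1] addr_hi=1 & 0x1 = 0x1; word=0x0e
[0+:1] type=1 & 0x1 = 0x1; word=0x0f
word = 0x0f → big-endian bytes:
  [0]=0x0f

0f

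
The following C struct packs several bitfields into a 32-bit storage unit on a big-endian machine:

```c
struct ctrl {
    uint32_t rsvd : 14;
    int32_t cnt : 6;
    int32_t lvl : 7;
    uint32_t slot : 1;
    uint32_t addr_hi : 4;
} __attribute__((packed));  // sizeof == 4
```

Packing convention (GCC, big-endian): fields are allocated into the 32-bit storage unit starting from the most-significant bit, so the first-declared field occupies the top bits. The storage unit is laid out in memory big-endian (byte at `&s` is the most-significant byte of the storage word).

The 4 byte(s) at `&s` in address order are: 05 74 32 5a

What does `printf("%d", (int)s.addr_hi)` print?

[0]=0x05 [1]=0x74 [2]=0x32 [3]=0x5a (big-endian) → word 0x0574325a
rsvd [18+:14] = (word>>18) & 0x3fff = 349
cnt [12+:6] = (word>>12) & 0x3f = 3
lvl [5+:7] = (word>>5) & 0x7f = 18
slot [4+:1] = (word>>4) & 0x1 = 1
addr_hi [0+:4] = (word>>0) & 0xf = 10  ←

10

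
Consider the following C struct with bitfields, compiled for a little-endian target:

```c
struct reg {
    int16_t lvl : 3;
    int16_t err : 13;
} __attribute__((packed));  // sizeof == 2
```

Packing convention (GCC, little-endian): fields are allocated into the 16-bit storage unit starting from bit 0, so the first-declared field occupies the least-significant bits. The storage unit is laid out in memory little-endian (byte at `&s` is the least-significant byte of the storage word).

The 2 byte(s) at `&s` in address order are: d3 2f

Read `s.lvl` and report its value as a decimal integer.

[0]=0xd3 [1]=0x2f (little-endian) → word 0x2fd3
lvl [0+:3] = (word>>0) & 0x7 = 3  ←
err [3+:13] = (word>>3) & 0x1fff = 1530
lvl signed 3b, MSB=0: value = 3

3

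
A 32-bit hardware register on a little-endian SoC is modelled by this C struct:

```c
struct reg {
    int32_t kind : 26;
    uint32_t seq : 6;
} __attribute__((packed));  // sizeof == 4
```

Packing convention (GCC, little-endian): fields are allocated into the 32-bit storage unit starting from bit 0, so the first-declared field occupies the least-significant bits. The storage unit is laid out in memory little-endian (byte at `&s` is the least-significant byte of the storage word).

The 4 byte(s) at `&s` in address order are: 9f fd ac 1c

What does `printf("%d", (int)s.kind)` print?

[0]=0x9f [1]=0xfd [2]=0xac [3]=0x1c (little-endian) → word 0x1cacfd9f
kind:26 @ bit 0 → (0x1cacfd9f>>0)&0x3ffffff = 0xacfd9f  ←
seq:6 @ bit 26 → (0x1cacfd9f>>26)&0x3f = 0x7
kind signed 26b, MSB=0: value = 11337119

11337119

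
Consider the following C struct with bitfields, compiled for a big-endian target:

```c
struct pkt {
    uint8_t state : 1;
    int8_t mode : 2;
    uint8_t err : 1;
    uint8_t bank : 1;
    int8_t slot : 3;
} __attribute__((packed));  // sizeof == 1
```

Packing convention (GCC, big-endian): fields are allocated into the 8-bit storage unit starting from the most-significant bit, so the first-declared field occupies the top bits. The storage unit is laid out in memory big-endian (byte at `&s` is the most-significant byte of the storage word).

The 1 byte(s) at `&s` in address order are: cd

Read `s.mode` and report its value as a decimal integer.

[0]=0xcd (big-endian) → word 0xcd
state [7+:1] = (word>>7) & 0x1 = 1
mode [5+:2] = (word>>5) & 0x3 = 2  ←
err [4+:1] = (word>>4) & 0x1 = 0
bank [3+:1] = (word>>3) & 0x1 = 1
slot [0+:3] = (word>>0) & 0x7 = 5
mode signed 2b, MSB=1: 2 - 4 = -2

-2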